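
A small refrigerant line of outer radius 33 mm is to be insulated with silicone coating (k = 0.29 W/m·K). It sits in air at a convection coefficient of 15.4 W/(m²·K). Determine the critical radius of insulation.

r_cr ≈ 18.8 mm

For a cylinder r_cr = k/h = 0.29/15.4
r_cr = 18.8 mm; since the bare radius (33 mm) is above r_cr, any added insulation will reduce heat loss.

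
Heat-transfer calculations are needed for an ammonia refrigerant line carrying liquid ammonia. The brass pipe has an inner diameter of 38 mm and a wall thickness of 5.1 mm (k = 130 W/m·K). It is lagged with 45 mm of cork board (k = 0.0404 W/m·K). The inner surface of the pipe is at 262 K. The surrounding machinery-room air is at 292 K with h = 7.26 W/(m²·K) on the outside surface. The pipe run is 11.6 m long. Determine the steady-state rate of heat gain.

Treating each annulus and film as a series resistance:
R_brass pipe wall = ln(24.1/19)/(2π×130×11.6) = 2.509×10^-5 K/W
R_cork board = ln(69.1/24.1)/(2π×0.0404×11.6) = 0.3577 K/W
R_outer film = 1/(h_o·2πr_oL) = 1/(7.26×2π×0.0691×11.6) = 0.02735 K/W
R_total = 0.3851 K/W
Q = ΔT/R_total = 30/0.3851

Q ≈ 77.9 W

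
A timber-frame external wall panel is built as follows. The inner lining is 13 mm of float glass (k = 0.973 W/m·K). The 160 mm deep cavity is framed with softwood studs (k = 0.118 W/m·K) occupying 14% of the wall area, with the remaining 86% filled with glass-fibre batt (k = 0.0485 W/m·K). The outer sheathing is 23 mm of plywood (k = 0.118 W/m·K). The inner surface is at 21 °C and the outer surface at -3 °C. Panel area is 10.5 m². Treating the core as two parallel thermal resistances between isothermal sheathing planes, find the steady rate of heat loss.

Q ≈ 85.3 W

Sheathing layers in series; stud and cavity paths in parallel between them.
R_inner = 0.013/(0.973×10.5) = 0.001272 K/W
R_stud  = 0.16/(0.118×0.14×10.5) = 0.9224 K/W
R_cav   = 0.16/(0.0485×0.86×10.5) = 0.3653 K/W
1/R_core = 1/R_stud + 1/R_cav → R_core = 0.2617 K/W
R_outer = 0.023/(0.118×10.5) = 0.01856 K/W
R_total = 0.2815 K/W
Q = ΔT/R_total = 24/0.2815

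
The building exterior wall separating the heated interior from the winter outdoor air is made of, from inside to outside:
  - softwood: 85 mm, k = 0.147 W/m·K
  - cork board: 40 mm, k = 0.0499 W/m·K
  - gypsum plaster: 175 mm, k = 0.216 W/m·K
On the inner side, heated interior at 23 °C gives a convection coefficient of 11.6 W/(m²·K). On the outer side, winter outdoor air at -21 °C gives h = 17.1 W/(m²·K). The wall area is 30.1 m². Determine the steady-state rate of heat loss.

Q ≈ 567 W

Series thermal resistances:
R_inner film = 1/(h_i·A) = 1/(11.6×30.1) = 0.002864 K/W
R_softwood = L/(kA) = 0.085/(0.147×30.1) = 0.01921 K/W
R_cork board = L/(kA) = 0.04/(0.0499×30.1) = 0.02663 K/W
R_gypsum plaster = L/(kA) = 0.175/(0.216×30.1) = 0.02692 K/W
R_outer film = 1/(h_o·A) = 1/(17.1×30.1) = 0.001943 K/W
R_total = 0.07756 K/W
Q = ΔT / R_total = 44 / 0.07756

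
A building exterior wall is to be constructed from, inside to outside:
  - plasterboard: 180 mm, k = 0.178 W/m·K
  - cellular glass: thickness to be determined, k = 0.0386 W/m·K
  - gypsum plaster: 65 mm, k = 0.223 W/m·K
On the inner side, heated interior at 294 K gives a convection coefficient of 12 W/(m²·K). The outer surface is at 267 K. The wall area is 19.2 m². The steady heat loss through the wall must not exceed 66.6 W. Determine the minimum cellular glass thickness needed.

Model the wall as resistances in series:
R_inner film = 1/(h_i·A) = 1/(12×19.2) = 0.00434 K/W
R_plasterboard = L/(kA) = 0.18/(0.178×19.2) = 0.05267 K/W
R_gypsum plaster = L/(kA) = 0.065/(0.223×19.2) = 0.01518 K/W
Sum of the known resistances R_other = 0.07219 K/W
Required total resistance R_tot = ΔT/Q_allow = 27/66.6 = 0.4054 K/W
R_cellular glass = R_tot − R_other = 0.3332 K/W
L = R·k·A = 0.3332×0.0386×19.2

L ≈ 247 mm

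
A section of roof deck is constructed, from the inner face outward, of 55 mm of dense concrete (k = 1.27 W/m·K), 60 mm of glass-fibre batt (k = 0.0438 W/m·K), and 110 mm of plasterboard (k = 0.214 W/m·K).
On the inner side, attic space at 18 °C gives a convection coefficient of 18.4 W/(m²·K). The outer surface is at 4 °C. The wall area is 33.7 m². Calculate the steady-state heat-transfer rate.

Q ≈ 238 W

Thermal resistances in series:
R_inner film = 1/(h_i·A) = 1/(18.4×33.7) = 0.001613 K/W
R_dense concrete = L/(kA) = 0.055/(1.27×33.7) = 0.001285 K/W
R_glass-fibre batt = L/(kA) = 0.06/(0.0438×33.7) = 0.04065 K/W
R_plasterboard = L/(kA) = 0.11/(0.214×33.7) = 0.01525 K/W
R_total = 0.0588 K/W
Q = ΔT / R_total = 14 / 0.0588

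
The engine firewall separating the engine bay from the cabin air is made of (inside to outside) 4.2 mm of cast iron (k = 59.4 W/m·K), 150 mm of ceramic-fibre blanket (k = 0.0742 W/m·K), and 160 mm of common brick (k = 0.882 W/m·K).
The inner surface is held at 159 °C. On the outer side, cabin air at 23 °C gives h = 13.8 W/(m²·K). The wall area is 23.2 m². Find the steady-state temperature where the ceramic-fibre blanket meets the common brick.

T ≈ 38.2 °C

Series thermal resistances:
R_cast iron = L/(kA) = 0.0042/(59.4×23.2) = 3.048×10^-6 K/W
R_ceramic-fibre blanket = L/(kA) = 0.15/(0.0742×23.2) = 0.08714 K/W
R_common brick = L/(kA) = 0.16/(0.882×23.2) = 0.007819 K/W
R_outer film = 1/(h_o·A) = 1/(13.8×23.2) = 0.003123 K/W
R_total = 0.09808 K/W;  Q = ΔT/R_total = 136/0.09808 = 1387 W
T_interface = T_inner − Q·ΣR(inner→interface) = 159 − 1390×0.08714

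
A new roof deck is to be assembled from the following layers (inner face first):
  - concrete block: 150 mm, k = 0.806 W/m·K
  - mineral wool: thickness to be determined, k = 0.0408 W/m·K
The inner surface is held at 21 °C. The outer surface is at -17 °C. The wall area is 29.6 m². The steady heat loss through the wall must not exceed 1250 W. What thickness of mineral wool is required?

Series thermal resistances:
R_concrete block = L/(kA) = 0.15/(0.806×29.6) = 0.006287 K/W
Sum of the known resistances R_other = 0.006287 K/W
Required total resistance R_tot = ΔT/Q_allow = 38/1250 = 0.0304 K/W
R_mineral wool = R_tot − R_other = 0.02411 K/W
L = R·k·A = 0.02411×0.0408×29.6

L ≈ 29.1 mm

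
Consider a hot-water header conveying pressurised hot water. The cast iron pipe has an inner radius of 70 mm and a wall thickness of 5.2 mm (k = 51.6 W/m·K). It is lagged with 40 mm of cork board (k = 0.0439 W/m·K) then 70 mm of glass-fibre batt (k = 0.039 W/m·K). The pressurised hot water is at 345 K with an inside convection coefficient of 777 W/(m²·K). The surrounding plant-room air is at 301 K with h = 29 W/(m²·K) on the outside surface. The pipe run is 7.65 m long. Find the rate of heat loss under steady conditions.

Per-layer cylindrical resistances, series-summed:
R_inner film = 1/(h_i·2πr₁L) = 1/(777×2π×0.07×7.65) = 3.825×10^-4 K/W
R_cast iron pipe wall = ln(75.2/70)/(2π×51.6×7.65) = 2.889×10^-5 K/W
R_cork board = ln(115.2/75.2)/(2π×0.0439×7.65) = 0.2021 K/W
R_glass-fibre batt = ln(185.2/115.2)/(2π×0.039×7.65) = 0.2533 K/W
R_outer film = 1/(h_o·2πr_oL) = 1/(29×2π×0.1852×7.65) = 0.003874 K/W
R_total = 0.4597 K/W
Q = ΔT/R_total = 44/0.4597

Q ≈ 95.7 W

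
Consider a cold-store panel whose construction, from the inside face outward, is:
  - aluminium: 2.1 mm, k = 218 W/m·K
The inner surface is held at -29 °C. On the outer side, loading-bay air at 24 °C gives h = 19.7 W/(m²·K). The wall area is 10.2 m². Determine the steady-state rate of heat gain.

Using the resistance-network approach (series):
R_aluminium = L/(kA) = 0.0021/(218×10.2) = 9.444×10^-7 K/W
R_outer film = 1/(h_o·A) = 1/(19.7×10.2) = 0.004977 K/W
R_total = 0.004978 K/W
Q = ΔT / R_total = 53 / 0.004978

Q ≈ 10600 W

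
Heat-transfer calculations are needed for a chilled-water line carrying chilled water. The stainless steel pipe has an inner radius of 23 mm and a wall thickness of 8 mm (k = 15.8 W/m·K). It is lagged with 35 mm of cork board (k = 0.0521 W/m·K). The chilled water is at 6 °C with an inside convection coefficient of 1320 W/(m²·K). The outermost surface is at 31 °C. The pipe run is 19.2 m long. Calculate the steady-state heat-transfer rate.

Q ≈ 207 W

Cylindrical conduction, so R = ln(r₂/r₁)/(2πkL) per layer, in series:
R_inner film = 1/(h_i·2πr₁L) = 1/(1320×2π×0.023×19.2) = 2.73×10^-4 K/W
R_stainless steel pipe wall = ln(31/23)/(2π×15.8×19.2) = 1.566×10^-4 K/W
R_cork board = ln(66/31)/(2π×0.0521×19.2) = 0.1202 K/W
R_total = 0.1207 K/W
Q = ΔT/R_total = 25/0.1207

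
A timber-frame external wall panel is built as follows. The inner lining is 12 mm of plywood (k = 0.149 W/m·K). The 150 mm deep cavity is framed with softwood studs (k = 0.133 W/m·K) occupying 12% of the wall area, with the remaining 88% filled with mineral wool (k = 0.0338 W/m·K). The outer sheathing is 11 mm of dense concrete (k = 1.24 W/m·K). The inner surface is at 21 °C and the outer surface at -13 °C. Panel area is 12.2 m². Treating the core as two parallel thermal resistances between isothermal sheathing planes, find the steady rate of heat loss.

Q ≈ 123 W

Sheathing layers in series; stud and cavity paths in parallel between them.
R_inner = 0.012/(0.149×12.2) = 0.006601 K/W
R_stud  = 0.15/(0.133×0.12×12.2) = 0.7704 K/W
R_cav   = 0.15/(0.0338×0.88×12.2) = 0.4134 K/W
1/R_core = 1/R_stud + 1/R_cav → R_core = 0.269 K/W
R_outer = 0.011/(1.24×12.2) = 7.271×10^-4 K/W
R_total = 0.2763 K/W
Q = ΔT/R_total = 34/0.2763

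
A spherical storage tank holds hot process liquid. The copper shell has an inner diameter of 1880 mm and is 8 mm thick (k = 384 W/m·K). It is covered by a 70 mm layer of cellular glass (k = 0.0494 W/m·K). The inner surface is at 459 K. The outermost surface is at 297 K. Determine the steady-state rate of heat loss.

Spherical conduction: R = (1/r_in − 1/r_out)/(4πk) per layer; series-sum.
R_copper shell = (1/0.94 − 1/0.948)/(4π×384) = 1.86×10^-6 K/W
R_cellular glass = (1/0.948 − 1/1.018)/(4π×0.0494) = 0.1168 K/W
R_total = 0.1168 K/W
Q = ΔT/R_total = 162/0.1168

Q ≈ 1390 W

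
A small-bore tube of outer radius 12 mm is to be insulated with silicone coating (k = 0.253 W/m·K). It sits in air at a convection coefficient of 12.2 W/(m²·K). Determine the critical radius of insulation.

r_cr ≈ 20.7 mm

For a cylinder r_cr = k/h = 0.253/12.2
r_cr = 20.7 mm; since the bare radius (12 mm) is below r_cr, adding a thin layer of insulation will *increase* heat loss.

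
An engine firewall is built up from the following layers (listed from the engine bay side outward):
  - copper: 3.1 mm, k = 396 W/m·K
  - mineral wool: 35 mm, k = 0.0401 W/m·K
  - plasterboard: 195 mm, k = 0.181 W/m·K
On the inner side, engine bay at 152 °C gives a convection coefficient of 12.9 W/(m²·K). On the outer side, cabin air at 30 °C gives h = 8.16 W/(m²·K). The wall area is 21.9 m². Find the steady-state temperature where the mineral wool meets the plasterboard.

T ≈ 98.1 °C

Treating each layer as a thermal resistance in series:
R_inner film = 1/(h_i·A) = 1/(12.9×21.9) = 0.00354 K/W
R_copper = L/(kA) = 0.0031/(396×21.9) = 3.575×10^-7 K/W
R_mineral wool = L/(kA) = 0.035/(0.0401×21.9) = 0.03985 K/W
R_plasterboard = L/(kA) = 0.195/(0.181×21.9) = 0.04919 K/W
R_outer film = 1/(h_o·A) = 1/(8.16×21.9) = 0.005596 K/W
R_total = 0.09818 K/W;  Q = ΔT/R_total = 122/0.09818 = 1243 W
T_interface = T_inner − Q·ΣR(inner→interface) = 152 − 1240×0.04339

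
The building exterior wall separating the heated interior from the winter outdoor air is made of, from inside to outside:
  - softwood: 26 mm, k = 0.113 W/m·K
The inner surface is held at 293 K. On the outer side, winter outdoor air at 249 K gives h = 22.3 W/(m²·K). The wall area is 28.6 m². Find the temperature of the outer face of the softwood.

Thermal resistances in series:
R_softwood = L/(kA) = 0.026/(0.113×28.6) = 0.008045 K/W
R_outer film = 1/(h_o·A) = 1/(22.3×28.6) = 0.001568 K/W
R_total = 0.009613 K/W;  Q = ΔT/R_total = 44/0.009613 = 4577 W
T_interface = T_inner − Q·ΣR(inner→interface) = 293 − 4580×0.008045

T ≈ 256 K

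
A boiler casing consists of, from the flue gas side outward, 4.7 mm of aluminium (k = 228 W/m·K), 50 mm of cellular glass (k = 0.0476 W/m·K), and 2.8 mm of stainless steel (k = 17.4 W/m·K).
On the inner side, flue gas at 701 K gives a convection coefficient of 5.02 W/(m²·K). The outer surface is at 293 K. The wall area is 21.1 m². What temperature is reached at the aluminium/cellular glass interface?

Series thermal resistances:
R_inner film = 1/(h_i·A) = 1/(5.02×21.1) = 0.009441 K/W
R_aluminium = L/(kA) = 0.0047/(228×21.1) = 9.77×10^-7 K/W
R_cellular glass = L/(kA) = 0.05/(0.0476×21.1) = 0.04978 K/W
R_stainless steel = L/(kA) = 0.0028/(17.4×21.1) = 7.627×10^-6 K/W
R_total = 0.05923 K/W;  Q = ΔT/R_total = 408/0.05923 = 6888 W
T_interface = T_inner − Q·ΣR(inner→interface) = 701 − 6890×0.009442

T ≈ 636 K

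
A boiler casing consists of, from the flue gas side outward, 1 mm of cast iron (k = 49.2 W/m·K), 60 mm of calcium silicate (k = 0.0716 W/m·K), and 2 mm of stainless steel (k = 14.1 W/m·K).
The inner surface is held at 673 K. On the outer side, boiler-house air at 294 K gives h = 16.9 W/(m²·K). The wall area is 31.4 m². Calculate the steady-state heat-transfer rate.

Q ≈ 13300 W

Model the wall as resistances in series:
R_cast iron = L/(kA) = 0.001/(49.2×31.4) = 6.473×10^-7 K/W
R_calcium silicate = L/(kA) = 0.06/(0.0716×31.4) = 0.02669 K/W
R_stainless steel = L/(kA) = 0.002/(14.1×31.4) = 4.517×10^-6 K/W
R_outer film = 1/(h_o·A) = 1/(16.9×31.4) = 0.001884 K/W
R_total = 0.02858 K/W
Q = ΔT / R_total = 379 / 0.02858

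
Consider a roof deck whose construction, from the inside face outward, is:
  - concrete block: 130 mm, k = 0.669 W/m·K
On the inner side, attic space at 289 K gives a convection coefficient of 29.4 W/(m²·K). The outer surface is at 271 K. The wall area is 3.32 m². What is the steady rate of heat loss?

Q ≈ 262 W

Thermal resistances in series:
R_inner film = 1/(h_i·A) = 1/(29.4×3.32) = 0.01025 K/W
R_concrete block = L/(kA) = 0.13/(0.669×3.32) = 0.05853 K/W
R_total = 0.06878 K/W
Q = ΔT / R_total = 18 / 0.06878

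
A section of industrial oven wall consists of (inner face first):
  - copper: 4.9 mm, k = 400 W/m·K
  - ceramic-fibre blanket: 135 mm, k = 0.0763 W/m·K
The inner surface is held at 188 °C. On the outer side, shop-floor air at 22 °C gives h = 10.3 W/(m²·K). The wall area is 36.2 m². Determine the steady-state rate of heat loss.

Q ≈ 3220 W

Series thermal resistances:
R_copper = L/(kA) = 0.0049/(400×36.2) = 3.384×10^-7 K/W
R_ceramic-fibre blanket = L/(kA) = 0.135/(0.0763×36.2) = 0.04888 K/W
R_outer film = 1/(h_o·A) = 1/(10.3×36.2) = 0.002682 K/W
R_total = 0.05156 K/W
Q = ΔT / R_total = 166 / 0.05156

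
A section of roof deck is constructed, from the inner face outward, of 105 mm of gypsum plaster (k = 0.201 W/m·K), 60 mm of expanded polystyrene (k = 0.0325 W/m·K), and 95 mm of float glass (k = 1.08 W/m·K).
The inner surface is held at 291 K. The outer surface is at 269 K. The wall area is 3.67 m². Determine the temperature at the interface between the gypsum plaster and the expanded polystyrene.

T ≈ 286 K

Thermal resistances in series:
R_gypsum plaster = L/(kA) = 0.105/(0.201×3.67) = 0.1423 K/W
R_expanded polystyrene = L/(kA) = 0.06/(0.0325×3.67) = 0.503 K/W
R_float glass = L/(kA) = 0.095/(1.08×3.67) = 0.02397 K/W
R_total = 0.6693 K/W;  Q = ΔT/R_total = 22/0.6693 = 32.87 W
T_interface = T_inner − Q·ΣR(inner→interface) = 291 − 32.9×0.1423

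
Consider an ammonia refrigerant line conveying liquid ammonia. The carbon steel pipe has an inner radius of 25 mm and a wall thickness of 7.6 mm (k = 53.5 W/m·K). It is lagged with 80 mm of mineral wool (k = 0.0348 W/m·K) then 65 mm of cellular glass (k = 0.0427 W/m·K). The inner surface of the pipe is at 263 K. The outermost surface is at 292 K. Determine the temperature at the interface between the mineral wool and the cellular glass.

T ≈ 285 K

For a radial system each layer contributes R = ln(r_out/r_in)/(2πkL); films add R = 1/(hA).
R_carbon steel pipe wall = ln(32.6/25)/(2π×53.5×1) = 7.896×10^-4 K/W
R_mineral wool = ln(112.6/32.6)/(2π×0.0348×1) = 5.669 K/W
R_cellular glass = ln(177.6/112.6)/(2π×0.0427×1) = 1.698 K/W
R_total = 7.368 K/W
Q = ΔT/R_total = 29/7.368
Q = 3.94 W/m
T_interface = T_inner + Q·ΣR(inner→interface) = 263 + 3.94×5.67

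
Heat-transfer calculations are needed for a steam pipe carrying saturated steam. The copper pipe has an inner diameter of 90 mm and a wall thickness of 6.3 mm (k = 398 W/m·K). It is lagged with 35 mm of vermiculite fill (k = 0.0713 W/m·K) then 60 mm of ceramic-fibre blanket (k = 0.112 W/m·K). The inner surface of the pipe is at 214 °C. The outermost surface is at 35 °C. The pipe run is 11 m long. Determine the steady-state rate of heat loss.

Treating each annulus and film as a series resistance:
R_copper pipe wall = ln(51.3/45)/(2π×398×11) = 4.763×10^-6 K/W
R_vermiculite fill = ln(86.3/51.3)/(2π×0.0713×11) = 0.1055 K/W
R_ceramic-fibre blanket = ln(146.3/86.3)/(2π×0.112×11) = 0.06819 K/W
R_total = 0.1737 K/W
Q = ΔT/R_total = 179/0.1737

Q ≈ 1030 W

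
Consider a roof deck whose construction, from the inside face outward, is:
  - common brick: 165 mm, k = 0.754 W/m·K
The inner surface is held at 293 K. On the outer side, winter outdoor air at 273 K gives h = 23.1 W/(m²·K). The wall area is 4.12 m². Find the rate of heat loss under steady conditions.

Q ≈ 314 W

Series thermal resistances:
R_common brick = L/(kA) = 0.165/(0.754×4.12) = 0.05311 K/W
R_outer film = 1/(h_o·A) = 1/(23.1×4.12) = 0.01051 K/W
R_total = 0.06362 K/W
Q = ΔT / R_total = 20 / 0.06362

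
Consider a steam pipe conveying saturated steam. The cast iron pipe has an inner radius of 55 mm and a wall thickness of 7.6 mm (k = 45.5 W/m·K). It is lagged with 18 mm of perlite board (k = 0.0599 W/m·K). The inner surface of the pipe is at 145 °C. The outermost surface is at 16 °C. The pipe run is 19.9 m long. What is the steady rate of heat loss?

Cylindrical conduction, so R = ln(r₂/r₁)/(2πkL) per layer, in series:
R_cast iron pipe wall = ln(62.6/55)/(2π×45.5×19.9) = 2.275×10^-5 K/W
R_perlite board = ln(80.6/62.6)/(2π×0.0599×19.9) = 0.03374 K/W
R_total = 0.03377 K/W
Q = ΔT/R_total = 129/0.03377

Q ≈ 3820 W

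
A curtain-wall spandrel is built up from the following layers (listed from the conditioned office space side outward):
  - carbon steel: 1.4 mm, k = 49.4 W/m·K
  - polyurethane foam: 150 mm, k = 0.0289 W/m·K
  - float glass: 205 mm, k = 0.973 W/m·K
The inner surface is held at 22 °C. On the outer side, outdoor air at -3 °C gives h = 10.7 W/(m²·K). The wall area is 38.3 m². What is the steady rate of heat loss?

Series thermal resistances:
R_carbon steel = L/(kA) = 0.0014/(49.4×38.3) = 7.399×10^-7 K/W
R_polyurethane foam = L/(kA) = 0.15/(0.0289×38.3) = 0.1355 K/W
R_float glass = L/(kA) = 0.205/(0.973×38.3) = 0.005501 K/W
R_outer film = 1/(h_o·A) = 1/(10.7×38.3) = 0.00244 K/W
R_total = 0.1435 K/W
Q = ΔT / R_total = 25 / 0.1435

Q ≈ 174 W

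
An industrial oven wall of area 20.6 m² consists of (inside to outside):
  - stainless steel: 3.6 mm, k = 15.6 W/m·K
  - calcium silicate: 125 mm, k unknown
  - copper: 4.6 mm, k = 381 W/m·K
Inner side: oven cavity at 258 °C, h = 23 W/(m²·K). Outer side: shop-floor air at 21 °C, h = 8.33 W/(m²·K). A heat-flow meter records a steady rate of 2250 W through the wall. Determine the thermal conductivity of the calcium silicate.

Using the resistance-network approach (series):
R_inner film = 1/(h_i·A) = 1/(23×20.6) = 0.002111 K/W
R_stainless steel = L/(kA) = 0.0036/(15.6×20.6) = 1.12×10^-5 K/W
R_copper = L/(kA) = 0.0046/(381×20.6) = 5.861×10^-7 K/W
R_outer film = 1/(h_o·A) = 1/(8.33×20.6) = 0.005828 K/W
Sum of known resistances R_other = 0.00795 K/W
Total R = ΔT/Q = 237/2250 = 0.1053 K/W
R_calcium silicate = R_total − R_other = 0.09738 K/W
k = L/(R·A) = 0.125/(0.09738×20.6)

k ≈ 0.0623 W/(m·K)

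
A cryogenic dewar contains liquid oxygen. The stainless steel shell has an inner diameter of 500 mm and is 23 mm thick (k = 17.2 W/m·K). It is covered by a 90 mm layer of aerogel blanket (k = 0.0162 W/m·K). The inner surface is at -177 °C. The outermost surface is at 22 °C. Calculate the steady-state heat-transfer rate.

Q ≈ 44.6 W

Spherical conduction: R = (1/r_in − 1/r_out)/(4πk) per layer; series-sum.
R_stainless steel shell = (1/0.25 − 1/0.273)/(4π×17.2) = 0.001559 K/W
R_aerogel blanket = (1/0.273 − 1/0.363)/(4π×0.0162) = 4.461 K/W
R_total = 4.463 K/W
Q = ΔT/R_total = 199/4.463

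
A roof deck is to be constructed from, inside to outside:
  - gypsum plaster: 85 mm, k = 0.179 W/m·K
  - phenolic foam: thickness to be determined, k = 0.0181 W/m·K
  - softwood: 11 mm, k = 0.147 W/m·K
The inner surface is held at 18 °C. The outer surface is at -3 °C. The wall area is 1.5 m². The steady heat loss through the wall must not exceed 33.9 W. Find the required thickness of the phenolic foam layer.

Using the resistance-network approach (series):
R_gypsum plaster = L/(kA) = 0.085/(0.179×1.5) = 0.3166 K/W
R_softwood = L/(kA) = 0.011/(0.147×1.5) = 0.04989 K/W
Sum of the known resistances R_other = 0.3665 K/W
Required total resistance R_tot = ΔT/Q_allow = 21/33.9 = 0.6195 K/W
R_phenolic foam = R_tot − R_other = 0.253 K/W
L = R·k·A = 0.253×0.0181×1.5

L ≈ 6.87 mm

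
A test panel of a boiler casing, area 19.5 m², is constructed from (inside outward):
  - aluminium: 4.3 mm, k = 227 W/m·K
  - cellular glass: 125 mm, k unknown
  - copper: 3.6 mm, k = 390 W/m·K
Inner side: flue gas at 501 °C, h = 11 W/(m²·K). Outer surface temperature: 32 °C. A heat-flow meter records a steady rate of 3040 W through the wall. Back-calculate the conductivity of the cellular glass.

Thermal resistances in series:
R_inner film = 1/(h_i·A) = 1/(11×19.5) = 0.004662 K/W
R_aluminium = L/(kA) = 0.0043/(227×19.5) = 9.714×10^-7 K/W
R_copper = L/(kA) = 0.0036/(390×19.5) = 4.734×10^-7 K/W
Sum of known resistances R_other = 0.004663 K/W
Total R = ΔT/Q = 469/3040 = 0.1543 K/W
R_cellular glass = R_total − R_other = 0.1496 K/W
k = L/(R·A) = 0.125/(0.1496×19.5)

k ≈ 0.0428 W/(m·K)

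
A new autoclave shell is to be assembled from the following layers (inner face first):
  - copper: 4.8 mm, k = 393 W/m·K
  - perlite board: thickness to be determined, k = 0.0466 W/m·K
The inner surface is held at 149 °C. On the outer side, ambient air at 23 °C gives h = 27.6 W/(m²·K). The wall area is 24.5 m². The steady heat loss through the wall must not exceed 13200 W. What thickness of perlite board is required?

L ≈ 9.21 mm

Thermal resistances in series:
R_copper = L/(kA) = 0.0048/(393×24.5) = 4.985×10^-7 K/W
R_outer film = 1/(h_o·A) = 1/(27.6×24.5) = 0.001479 K/W
Sum of the known resistances R_other = 0.001479 K/W
Required total resistance R_tot = ΔT/Q_allow = 126/13200 = 0.009545 K/W
R_perlite board = R_tot − R_other = 0.008066 K/W
L = R·k·A = 0.008066×0.0466×24.5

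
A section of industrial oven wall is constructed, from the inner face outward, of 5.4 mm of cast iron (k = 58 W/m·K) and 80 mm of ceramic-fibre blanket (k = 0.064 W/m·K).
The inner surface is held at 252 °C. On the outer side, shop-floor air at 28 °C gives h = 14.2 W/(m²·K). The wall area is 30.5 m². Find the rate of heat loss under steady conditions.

Q ≈ 5170 W

Model the wall as resistances in series:
R_cast iron = L/(kA) = 0.0054/(58×30.5) = 3.053×10^-6 K/W
R_ceramic-fibre blanket = L/(kA) = 0.08/(0.064×30.5) = 0.04098 K/W
R_outer film = 1/(h_o·A) = 1/(14.2×30.5) = 0.002309 K/W
R_total = 0.0433 K/W
Q = ΔT / R_total = 224 / 0.0433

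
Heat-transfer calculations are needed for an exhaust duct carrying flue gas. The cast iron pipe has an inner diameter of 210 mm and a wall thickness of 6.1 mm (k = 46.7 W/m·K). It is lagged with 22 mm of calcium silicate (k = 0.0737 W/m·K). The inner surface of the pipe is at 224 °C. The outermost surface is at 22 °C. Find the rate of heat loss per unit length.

Cylindrical conduction, so R = ln(r₂/r₁)/(2πkL) per layer, in series:
R_cast iron pipe wall = ln(111.1/105)/(2π×46.7×1) = 1.925×10^-4 K/W
R_calcium silicate = ln(133.1/111.1)/(2π×0.0737×1) = 0.3902 K/W
R_total = 0.3903 K/W
Q = ΔT/R_total = 202/0.3903

q′ ≈ 517 W/m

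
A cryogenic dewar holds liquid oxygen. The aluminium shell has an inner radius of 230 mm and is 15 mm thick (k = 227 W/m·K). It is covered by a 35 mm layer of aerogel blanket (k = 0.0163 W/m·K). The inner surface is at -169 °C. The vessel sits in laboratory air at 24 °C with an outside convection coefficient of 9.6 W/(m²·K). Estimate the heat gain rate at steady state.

Q ≈ 74.3 W

Each spherical layer contributes R = (1/r_i − 1/r_o)/(4πk):
R_aluminium shell = (1/0.23 − 1/0.245)/(4π×227) = 9.332×10^-5 K/W
R_aerogel blanket = (1/0.245 − 1/0.28)/(4π×0.0163) = 2.491 K/W
R_outer film = 1/(h·4πr_o²) = 1/(9.6×4π×0.28²) = 0.1057 K/W
R_total = 2.597 K/W
Q = ΔT/R_total = 193/2.597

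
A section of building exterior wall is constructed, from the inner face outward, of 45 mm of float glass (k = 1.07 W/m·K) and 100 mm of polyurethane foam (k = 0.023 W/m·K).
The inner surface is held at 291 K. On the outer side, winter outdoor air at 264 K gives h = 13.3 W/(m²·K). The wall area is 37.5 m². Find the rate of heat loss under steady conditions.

Q ≈ 227 W

Thermal resistances in series:
R_float glass = L/(kA) = 0.045/(1.07×37.5) = 0.001121 K/W
R_polyurethane foam = L/(kA) = 0.1/(0.023×37.5) = 0.1159 K/W
R_outer film = 1/(h_o·A) = 1/(13.3×37.5) = 0.002005 K/W
R_total = 0.1191 K/W
Q = ΔT / R_total = 27 / 0.1191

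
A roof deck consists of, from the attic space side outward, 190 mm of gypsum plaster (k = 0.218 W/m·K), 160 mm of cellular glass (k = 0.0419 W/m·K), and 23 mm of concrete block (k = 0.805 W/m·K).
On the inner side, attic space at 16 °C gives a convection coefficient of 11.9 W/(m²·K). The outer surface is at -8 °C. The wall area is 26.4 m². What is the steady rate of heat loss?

Q ≈ 132 W

Series thermal resistances:
R_inner film = 1/(h_i·A) = 1/(11.9×26.4) = 0.003183 K/W
R_gypsum plaster = L/(kA) = 0.19/(0.218×26.4) = 0.03301 K/W
R_cellular glass = L/(kA) = 0.16/(0.0419×26.4) = 0.1446 K/W
R_concrete block = L/(kA) = 0.023/(0.805×26.4) = 0.001082 K/W
R_total = 0.1819 K/W
Q = ΔT / R_total = 24 / 0.1819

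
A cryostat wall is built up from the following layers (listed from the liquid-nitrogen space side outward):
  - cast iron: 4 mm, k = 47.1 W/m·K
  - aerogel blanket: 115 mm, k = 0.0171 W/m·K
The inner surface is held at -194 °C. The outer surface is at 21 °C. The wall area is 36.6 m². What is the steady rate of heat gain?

Q ≈ 1170 W

Treating each layer as a thermal resistance in series:
R_cast iron = L/(kA) = 0.004/(47.1×36.6) = 2.32×10^-6 K/W
R_aerogel blanket = L/(kA) = 0.115/(0.0171×36.6) = 0.1837 K/W
R_total = 0.1837 K/W
Q = ΔT / R_total = 215 / 0.1837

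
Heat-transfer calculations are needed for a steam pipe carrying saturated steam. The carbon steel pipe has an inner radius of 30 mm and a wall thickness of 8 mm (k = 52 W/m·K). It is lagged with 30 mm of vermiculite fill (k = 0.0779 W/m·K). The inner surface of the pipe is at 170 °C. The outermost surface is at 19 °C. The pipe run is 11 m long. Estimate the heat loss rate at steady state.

For a radial system each layer contributes R = ln(r_out/r_in)/(2πkL); films add R = 1/(hA).
R_carbon steel pipe wall = ln(38/30)/(2π×52×11) = 6.577×10^-5 K/W
R_vermiculite fill = ln(68/38)/(2π×0.0779×11) = 0.1081 K/W
R_total = 0.1081 K/W
Q = ΔT/R_total = 151/0.1081

Q ≈ 1400 W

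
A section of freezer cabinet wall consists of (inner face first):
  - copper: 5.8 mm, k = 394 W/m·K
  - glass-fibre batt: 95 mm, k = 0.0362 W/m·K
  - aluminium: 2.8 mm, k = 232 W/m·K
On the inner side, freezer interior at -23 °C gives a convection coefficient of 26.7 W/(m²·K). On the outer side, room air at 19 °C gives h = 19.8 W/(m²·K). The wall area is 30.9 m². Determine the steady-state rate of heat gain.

Q ≈ 478 W

Thermal resistances in series:
R_inner film = 1/(h_i·A) = 1/(26.7×30.9) = 0.001212 K/W
R_copper = L/(kA) = 0.0058/(394×30.9) = 4.764×10^-7 K/W
R_glass-fibre batt = L/(kA) = 0.095/(0.0362×30.9) = 0.08493 K/W
R_aluminium = L/(kA) = 0.0028/(232×30.9) = 3.906×10^-7 K/W
R_outer film = 1/(h_o·A) = 1/(19.8×30.9) = 0.001634 K/W
R_total = 0.08778 K/W
Q = ΔT / R_total = 42 / 0.08778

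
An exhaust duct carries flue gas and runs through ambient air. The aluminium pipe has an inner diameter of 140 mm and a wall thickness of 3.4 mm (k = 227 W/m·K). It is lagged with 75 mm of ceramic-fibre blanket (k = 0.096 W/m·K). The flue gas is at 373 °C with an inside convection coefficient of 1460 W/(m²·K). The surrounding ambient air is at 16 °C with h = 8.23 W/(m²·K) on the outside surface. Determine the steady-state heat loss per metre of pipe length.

q′ ≈ 275 W/m

Cylindrical conduction, so R = ln(r₂/r₁)/(2πkL) per layer, in series:
R_inner film = 1/(h_i·2πr₁L) = 1/(1460×2π×0.07×1) = 0.001557 K/W
R_aluminium pipe wall = ln(73.4/70)/(2π×227×1) = 3.325×10^-5 K/W
R_ceramic-fibre blanket = ln(148.4/73.4)/(2π×0.096×1) = 1.167 K/W
R_outer film = 1/(h_o·2πr_oL) = 1/(8.23×2π×0.1484×1) = 0.1303 K/W
R_total = 1.299 K/W
Q = ΔT/R_total = 357/1.299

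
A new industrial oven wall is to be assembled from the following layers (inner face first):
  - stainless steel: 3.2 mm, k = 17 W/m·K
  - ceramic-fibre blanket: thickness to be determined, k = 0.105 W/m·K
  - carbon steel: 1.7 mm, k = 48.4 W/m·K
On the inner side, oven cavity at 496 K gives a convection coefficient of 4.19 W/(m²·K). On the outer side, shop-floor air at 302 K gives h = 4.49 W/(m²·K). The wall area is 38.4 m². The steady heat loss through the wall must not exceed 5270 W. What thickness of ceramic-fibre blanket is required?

Using the resistance-network approach (series):
R_inner film = 1/(h_i·A) = 1/(4.19×38.4) = 0.006215 K/W
R_stainless steel = L/(kA) = 0.0032/(17×38.4) = 4.902×10^-6 K/W
R_carbon steel = L/(kA) = 0.0017/(48.4×38.4) = 9.147×10^-7 K/W
R_outer film = 1/(h_o·A) = 1/(4.49×38.4) = 0.0058 K/W
Sum of the known resistances R_other = 0.01202 K/W
Required total resistance R_tot = ΔT/Q_allow = 194/5270 = 0.03681 K/W
R_ceramic-fibre blanket = R_tot − R_other = 0.02479 K/W
L = R·k·A = 0.02479×0.105×38.4

L ≈ 100 mm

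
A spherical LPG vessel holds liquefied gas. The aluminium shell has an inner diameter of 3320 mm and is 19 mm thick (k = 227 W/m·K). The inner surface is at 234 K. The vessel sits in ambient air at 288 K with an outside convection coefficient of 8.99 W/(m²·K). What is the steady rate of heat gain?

Q ≈ 17200 W

For a spherical shell R = (1/r₁ − 1/r₂)/(4πk); film R = 1/(h·4πr²). In series:
R_aluminium shell = (1/1.66 − 1/1.679)/(4π×227) = 2.39×10^-6 K/W
R_outer film = 1/(h·4πr_o²) = 1/(8.99×4π×1.679²) = 0.00314 K/W
R_total = 0.003142 K/W
Q = ΔT/R_total = 54/0.003142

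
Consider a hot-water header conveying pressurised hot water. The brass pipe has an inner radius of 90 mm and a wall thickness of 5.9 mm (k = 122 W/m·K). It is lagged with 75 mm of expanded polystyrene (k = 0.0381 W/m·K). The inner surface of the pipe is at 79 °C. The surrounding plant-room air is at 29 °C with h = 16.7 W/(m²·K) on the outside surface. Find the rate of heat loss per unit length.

Treating each annulus and film as a series resistance:
R_brass pipe wall = ln(95.9/90)/(2π×122×1) = 8.283×10^-5 K/W
R_expanded polystyrene = ln(170.9/95.9)/(2π×0.0381×1) = 2.414 K/W
R_outer film = 1/(h_o·2πr_oL) = 1/(16.7×2π×0.1709×1) = 0.05576 K/W
R_total = 2.469 K/W
Q = ΔT/R_total = 50/2.469

q′ ≈ 20.2 W/m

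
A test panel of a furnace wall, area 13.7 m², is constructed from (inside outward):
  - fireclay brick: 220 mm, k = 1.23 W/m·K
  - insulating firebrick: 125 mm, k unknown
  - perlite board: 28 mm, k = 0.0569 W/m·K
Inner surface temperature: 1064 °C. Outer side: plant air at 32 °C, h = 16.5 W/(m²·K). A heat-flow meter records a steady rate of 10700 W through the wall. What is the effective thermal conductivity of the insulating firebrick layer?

k ≈ 0.212 W/(m·K)

Treating each layer as a thermal resistance in series:
R_fireclay brick = L/(kA) = 0.22/(1.23×13.7) = 0.01306 K/W
R_perlite board = L/(kA) = 0.028/(0.0569×13.7) = 0.03592 K/W
R_outer film = 1/(h_o·A) = 1/(16.5×13.7) = 0.004424 K/W
Sum of known resistances R_other = 0.0534 K/W
Total R = ΔT/Q = 1032/10700 = 0.09645 K/W
R_insulating firebrick = R_total − R_other = 0.04305 K/W
k = L/(R·A) = 0.125/(0.04305×13.7)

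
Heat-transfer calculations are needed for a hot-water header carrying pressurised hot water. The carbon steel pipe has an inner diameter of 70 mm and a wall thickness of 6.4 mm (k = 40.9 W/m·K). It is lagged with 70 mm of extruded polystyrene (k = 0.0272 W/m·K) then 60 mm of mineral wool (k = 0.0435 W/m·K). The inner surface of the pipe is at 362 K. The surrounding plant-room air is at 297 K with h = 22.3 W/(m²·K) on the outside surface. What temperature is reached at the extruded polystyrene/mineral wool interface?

For a radial system each layer contributes R = ln(r_out/r_in)/(2πkL); films add R = 1/(hA).
R_carbon steel pipe wall = ln(41.4/35)/(2π×40.9×1) = 6.535×10^-4 K/W
R_extruded polystyrene = ln(111.4/41.4)/(2π×0.0272×1) = 5.792 K/W
R_mineral wool = ln(171.4/111.4)/(2π×0.0435×1) = 1.576 K/W
R_outer film = 1/(h_o·2πr_oL) = 1/(22.3×2π×0.1714×1) = 0.04164 K/W
R_total = 7.411 K/W
Q = ΔT/R_total = 65/7.411
Q = 8.77 W/m
T_interface = T_inner − Q·ΣR(inner→interface) = 362 − 8.77×5.793

T ≈ 311 K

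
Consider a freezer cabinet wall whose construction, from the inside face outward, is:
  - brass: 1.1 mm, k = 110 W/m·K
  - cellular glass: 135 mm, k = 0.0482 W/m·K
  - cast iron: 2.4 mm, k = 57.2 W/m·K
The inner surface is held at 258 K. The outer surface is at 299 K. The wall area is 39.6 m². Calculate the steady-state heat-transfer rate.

Treating each layer as a thermal resistance in series:
R_brass = L/(kA) = 0.0011/(110×39.6) = 2.525×10^-7 K/W
R_cellular glass = L/(kA) = 0.135/(0.0482×39.6) = 0.07073 K/W
R_cast iron = L/(kA) = 0.0024/(57.2×39.6) = 1.06×10^-6 K/W
R_total = 0.07073 K/W
Q = ΔT / R_total = 41 / 0.07073

Q ≈ 580 W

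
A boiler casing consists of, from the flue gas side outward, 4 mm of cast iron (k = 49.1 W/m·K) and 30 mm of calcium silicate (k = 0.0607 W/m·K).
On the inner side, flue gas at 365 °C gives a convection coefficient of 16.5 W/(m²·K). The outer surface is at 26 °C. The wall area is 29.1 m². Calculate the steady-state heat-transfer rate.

Q ≈ 17800 W

Model the wall as resistances in series:
R_inner film = 1/(h_i·A) = 1/(16.5×29.1) = 0.002083 K/W
R_cast iron = L/(kA) = 0.004/(49.1×29.1) = 2.8×10^-6 K/W
R_calcium silicate = L/(kA) = 0.03/(0.0607×29.1) = 0.01698 K/W
R_total = 0.01907 K/W
Q = ΔT / R_total = 339 / 0.01907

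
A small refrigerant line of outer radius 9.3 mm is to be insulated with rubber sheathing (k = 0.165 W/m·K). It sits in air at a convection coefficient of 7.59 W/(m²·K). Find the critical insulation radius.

r_cr ≈ 21.7 mm

For a cylinder r_cr = k/h = 0.165/7.59
r_cr = 21.7 mm; since the bare radius (9.3 mm) is below r_cr, adding a thin layer of insulation will *increase* heat loss.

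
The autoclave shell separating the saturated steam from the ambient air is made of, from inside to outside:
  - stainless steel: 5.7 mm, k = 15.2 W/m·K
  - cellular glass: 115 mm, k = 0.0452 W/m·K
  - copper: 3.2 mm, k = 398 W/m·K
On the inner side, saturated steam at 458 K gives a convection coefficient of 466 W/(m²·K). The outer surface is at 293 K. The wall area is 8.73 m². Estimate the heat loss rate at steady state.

Q ≈ 566 W

Treating each layer as a thermal resistance in series:
R_inner film = 1/(h_i·A) = 1/(466×8.73) = 2.458×10^-4 K/W
R_stainless steel = L/(kA) = 0.0057/(15.2×8.73) = 4.296×10^-5 K/W
R_cellular glass = L/(kA) = 0.115/(0.0452×8.73) = 0.2914 K/W
R_copper = L/(kA) = 0.0032/(398×8.73) = 9.21×10^-7 K/W
R_total = 0.2917 K/W
Q = ΔT / R_total = 165 / 0.2917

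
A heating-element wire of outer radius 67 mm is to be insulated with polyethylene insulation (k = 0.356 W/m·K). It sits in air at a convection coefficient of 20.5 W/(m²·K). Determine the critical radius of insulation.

For a cylinder r_cr = k/h = 0.356/20.5
r_cr = 17.4 mm; since the bare radius (67 mm) is above r_cr, any added insulation will reduce heat loss.

r_cr ≈ 17.4 mm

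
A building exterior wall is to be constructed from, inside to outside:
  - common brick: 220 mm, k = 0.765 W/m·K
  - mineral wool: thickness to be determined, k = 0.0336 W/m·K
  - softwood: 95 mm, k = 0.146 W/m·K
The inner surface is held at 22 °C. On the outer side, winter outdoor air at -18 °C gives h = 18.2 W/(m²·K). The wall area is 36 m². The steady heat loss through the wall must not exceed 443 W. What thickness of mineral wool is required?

Model the wall as resistances in series:
R_common brick = L/(kA) = 0.22/(0.765×36) = 0.007988 K/W
R_softwood = L/(kA) = 0.095/(0.146×36) = 0.01807 K/W
R_outer film = 1/(h_o·A) = 1/(18.2×36) = 0.001526 K/W
Sum of the known resistances R_other = 0.02759 K/W
Required total resistance R_tot = ΔT/Q_allow = 40/443 = 0.09029 K/W
R_mineral wool = R_tot − R_other = 0.0627 K/W
L = R·k·A = 0.0627×0.0336×36

L ≈ 75.8 mm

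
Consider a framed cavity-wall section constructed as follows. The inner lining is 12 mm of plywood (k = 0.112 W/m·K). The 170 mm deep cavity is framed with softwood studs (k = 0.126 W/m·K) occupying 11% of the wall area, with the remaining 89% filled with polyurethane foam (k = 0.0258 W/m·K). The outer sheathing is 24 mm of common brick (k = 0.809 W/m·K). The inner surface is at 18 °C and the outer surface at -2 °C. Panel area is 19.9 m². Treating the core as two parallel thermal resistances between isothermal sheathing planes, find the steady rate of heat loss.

Sheathing layers in series; stud and cavity paths in parallel between them.
R_inner = 0.012/(0.112×19.9) = 0.005384 K/W
R_stud  = 0.17/(0.126×0.11×19.9) = 0.6164 K/W
R_cav   = 0.17/(0.0258×0.89×19.9) = 0.372 K/W
1/R_core = 1/R_stud + 1/R_cav → R_core = 0.232 K/W
R_outer = 0.024/(0.809×19.9) = 0.001491 K/W
R_total = 0.2389 K/W
Q = ΔT/R_total = 20/0.2389

Q ≈ 83.7 W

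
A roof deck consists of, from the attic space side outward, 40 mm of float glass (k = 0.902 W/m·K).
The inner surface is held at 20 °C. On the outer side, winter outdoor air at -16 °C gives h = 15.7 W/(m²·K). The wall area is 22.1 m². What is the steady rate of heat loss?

Q ≈ 7360 W

Thermal resistances in series:
R_float glass = L/(kA) = 0.04/(0.902×22.1) = 0.002007 K/W
R_outer film = 1/(h_o·A) = 1/(15.7×22.1) = 0.002882 K/W
R_total = 0.004889 K/W
Q = ΔT / R_total = 36 / 0.004889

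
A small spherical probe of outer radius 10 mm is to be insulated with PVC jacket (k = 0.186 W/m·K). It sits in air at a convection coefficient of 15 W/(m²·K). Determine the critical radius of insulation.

For a sphere r_cr = 2k/h = 2×0.186/15
r_cr = 24.8 mm; since the bare radius (10 mm) is below r_cr, adding a thin layer of insulation will *increase* heat loss.

r_cr ≈ 24.8 mm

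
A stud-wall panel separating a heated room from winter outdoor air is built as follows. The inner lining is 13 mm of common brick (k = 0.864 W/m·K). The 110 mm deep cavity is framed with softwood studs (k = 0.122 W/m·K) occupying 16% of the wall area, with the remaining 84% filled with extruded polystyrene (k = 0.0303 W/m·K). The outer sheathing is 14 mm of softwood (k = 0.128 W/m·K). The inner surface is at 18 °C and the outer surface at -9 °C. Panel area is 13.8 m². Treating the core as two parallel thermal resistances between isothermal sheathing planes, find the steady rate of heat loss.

Q ≈ 145 W

Sheathing layers in series; stud and cavity paths in parallel between them.
R_inner = 0.013/(0.864×13.8) = 0.00109 K/W
R_stud  = 0.11/(0.122×0.16×13.8) = 0.4084 K/W
R_cav   = 0.11/(0.0303×0.84×13.8) = 0.3132 K/W
1/R_core = 1/R_stud + 1/R_cav → R_core = 0.1772 K/W
R_outer = 0.014/(0.128×13.8) = 0.007926 K/W
R_total = 0.1863 K/W
Q = ΔT/R_total = 27/0.1863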